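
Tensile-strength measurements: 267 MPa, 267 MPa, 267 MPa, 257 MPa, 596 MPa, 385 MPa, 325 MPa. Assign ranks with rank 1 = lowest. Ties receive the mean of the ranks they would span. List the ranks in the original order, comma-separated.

3, 3, 3, 1, 7, 6, 5

Sorted (ascending): 257, 267, 267, 267, 325, 385, 596
The 3 values of 267 occupy positions 2–4 → average rank 3.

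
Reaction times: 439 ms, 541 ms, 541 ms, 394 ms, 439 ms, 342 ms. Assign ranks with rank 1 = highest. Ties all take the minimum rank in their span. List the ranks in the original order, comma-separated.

3, 1, 1, 5, 3, 6

Sorted (descending): 541, 541, 439, 439, 394, 342
The 2 values of 541 occupy positions 1–2 → each gets rank 1.
The 2 values of 439 occupy positions 3–4 → each gets rank 3.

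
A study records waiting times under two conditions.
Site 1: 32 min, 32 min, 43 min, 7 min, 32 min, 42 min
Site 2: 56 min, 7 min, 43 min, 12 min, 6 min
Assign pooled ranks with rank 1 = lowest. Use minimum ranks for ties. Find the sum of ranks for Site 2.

Sorted (ascending): 6, 7, 7, 12, 32, 32, 32, 42, 43, 43, 56
The 2 values of 7 occupy positions 2–3 → each gets rank 2.
The 3 values of 32 occupy positions 5–7 → each gets rank 5.
The 2 values of 43 occupy positions 9–10 → each gets rank 9.
Site 2 values → pooled ranks: 56→11, 7→2, 43→9, 12→4, 6→1
Rank sum = 11 + 2 + 9 + 4 + 1 = 27

27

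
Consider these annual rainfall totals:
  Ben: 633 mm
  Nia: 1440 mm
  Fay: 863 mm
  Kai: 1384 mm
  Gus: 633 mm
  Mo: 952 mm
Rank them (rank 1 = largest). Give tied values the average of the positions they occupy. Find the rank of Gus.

Sorted (descending): 1440, 1384, 952, 863, 633, 633
The 2 values of 633 occupy positions 5–6 → average rank (5+6)/2 = 5.5.
Gus has value 633 mm → rank 5.5.

5.5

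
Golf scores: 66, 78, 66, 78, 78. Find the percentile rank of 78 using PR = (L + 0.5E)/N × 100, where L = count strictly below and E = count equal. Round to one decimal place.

70.0

N = 5.
Strictly below 78: 2. Equal to 78: 3.
PR = (2 + 0.5·3)/5 × 100 = 70.0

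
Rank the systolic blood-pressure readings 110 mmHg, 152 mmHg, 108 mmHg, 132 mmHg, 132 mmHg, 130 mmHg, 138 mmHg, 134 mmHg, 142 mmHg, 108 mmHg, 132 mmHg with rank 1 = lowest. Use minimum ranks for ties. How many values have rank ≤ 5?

7

Sorted (ascending): 108, 108, 110, 130, 132, 132, 132, 134, 138, 142, 152
The 2 values of 108 occupy positions 1–2 → each gets rank 1.
The 3 values of 132 occupy positions 5–7 → each gets rank 5.
Ranks ≤ 5: {1, 1, 3, 4, 5, 5, 5} → 7 values.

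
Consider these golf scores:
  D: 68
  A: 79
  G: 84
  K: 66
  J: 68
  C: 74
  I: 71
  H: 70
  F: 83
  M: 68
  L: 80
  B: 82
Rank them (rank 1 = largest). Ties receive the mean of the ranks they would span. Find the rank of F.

Sorted (descending): 84, 83, 82, 80, 79, 74, 71, 70, 68, 68, 68, 66
The 3 values of 68 occupy positions 9–11 → average rank 10.
F has value 83 → rank 2.

2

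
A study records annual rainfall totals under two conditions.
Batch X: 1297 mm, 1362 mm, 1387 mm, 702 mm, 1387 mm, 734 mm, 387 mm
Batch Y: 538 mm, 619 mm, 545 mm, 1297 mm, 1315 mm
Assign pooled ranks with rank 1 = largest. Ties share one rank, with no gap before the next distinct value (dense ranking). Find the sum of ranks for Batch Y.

Sorted (descending): 1387, 1387, 1362, 1315, 1297, 1297, 734, 702, 619, 545, 538, 387
The 2 values of 1387 share dense rank 1.
The 2 values of 1297 share dense rank 4.
Remaining distinct values take the next consecutive integers.
Batch Y values → pooled ranks: 538→9, 619→7, 545→8, 1297→4, 1315→3
Rank sum = 9 + 7 + 8 + 4 + 3 = 31

31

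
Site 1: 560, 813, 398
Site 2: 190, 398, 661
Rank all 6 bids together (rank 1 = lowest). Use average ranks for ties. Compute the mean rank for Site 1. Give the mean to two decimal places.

Sorted (ascending): 190, 398, 398, 560, 661, 813
The 2 values of 398 occupy positions 2–3 → average rank (2+3)/2 = 2.5.
Site 1 values → pooled ranks: 560→4, 813→6, 398→2.5
Mean rank = (4 + 6 + 2.5) / 3 = 4.17

4.17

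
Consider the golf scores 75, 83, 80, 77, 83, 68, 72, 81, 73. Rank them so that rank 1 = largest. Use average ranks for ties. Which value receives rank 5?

Sorted (descending): 83, 83, 81, 80, 77, 75, 73, 72, 68
The 2 values of 83 occupy positions 1–2 → average rank (1+2)/2 = 1.5.
Rank 5 → value 77.

77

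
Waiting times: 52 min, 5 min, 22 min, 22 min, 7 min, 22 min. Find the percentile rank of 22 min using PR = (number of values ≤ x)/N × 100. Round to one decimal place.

83.3

N = 6.
Strictly below 22: 2. Equal to 22: 3.
PR = 5/6 × 100 = 83.3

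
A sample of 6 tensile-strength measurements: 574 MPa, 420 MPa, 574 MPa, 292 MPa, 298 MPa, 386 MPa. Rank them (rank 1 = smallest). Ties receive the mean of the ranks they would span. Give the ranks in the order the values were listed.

Sorted (ascending): 292, 298, 386, 420, 574, 574
The 2 values of 574 occupy positions 5–6 → average rank (5+6)/2 = 5.5.

5.5, 4, 5.5, 1, 2, 3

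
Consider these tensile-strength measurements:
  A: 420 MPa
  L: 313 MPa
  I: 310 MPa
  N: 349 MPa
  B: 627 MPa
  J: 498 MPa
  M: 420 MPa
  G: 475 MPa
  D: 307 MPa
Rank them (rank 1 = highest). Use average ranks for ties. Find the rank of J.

2

Sorted (descending): 627, 498, 475, 420, 420, 349, 313, 310, 307
The 2 values of 420 occupy positions 4–5 → average rank (4+5)/2 = 4.5.
J has value 498 MPa → rank 2.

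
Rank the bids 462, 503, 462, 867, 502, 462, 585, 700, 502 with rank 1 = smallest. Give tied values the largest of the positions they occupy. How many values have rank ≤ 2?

Sorted (ascending): 462, 462, 462, 502, 502, 503, 585, 700, 867
The 3 values of 462 occupy positions 1–3 → each gets rank 3.
The 2 values of 502 occupy positions 4–5 → each gets rank 5.
Ranks ≤ 2: {} → 0 values.

0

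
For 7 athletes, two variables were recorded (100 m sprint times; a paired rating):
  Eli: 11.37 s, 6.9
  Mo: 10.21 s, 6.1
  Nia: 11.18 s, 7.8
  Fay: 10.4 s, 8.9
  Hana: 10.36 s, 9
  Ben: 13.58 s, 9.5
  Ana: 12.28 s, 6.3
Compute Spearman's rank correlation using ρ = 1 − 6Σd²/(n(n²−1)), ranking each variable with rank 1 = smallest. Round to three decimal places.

0.286

Ranks of variable 1: 5, 1, 4, 3, 2, 7, 6
Ranks of variable 2: 3, 1, 4, 5, 6, 7, 2
d = r₁ − r₂: 2, 0, 0, -2, -4, 0, 4
d²: 4, 0, 0, 4, 16, 0, 16; Σd² = 40
ρ = 1 − 6·40/(7·48) = 1 − 240/336 = 0.286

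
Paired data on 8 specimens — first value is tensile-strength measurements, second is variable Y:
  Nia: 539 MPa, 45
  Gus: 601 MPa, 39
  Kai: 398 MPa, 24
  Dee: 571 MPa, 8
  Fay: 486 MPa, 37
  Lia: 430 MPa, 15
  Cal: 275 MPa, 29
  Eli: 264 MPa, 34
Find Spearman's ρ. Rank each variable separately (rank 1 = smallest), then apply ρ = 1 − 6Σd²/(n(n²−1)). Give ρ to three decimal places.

0.214

Ranks of variable 1: 6, 8, 3, 7, 5, 4, 2, 1
Ranks of variable 2: 8, 7, 3, 1, 6, 2, 4, 5
d = r₁ − r₂: -2, 1, 0, 6, -1, 2, -2, -4
d²: 4, 1, 0, 36, 1, 4, 4, 16; Σd² = 66
ρ = 1 − 6·66/(8·63) = 1 − 396/504 = 0.214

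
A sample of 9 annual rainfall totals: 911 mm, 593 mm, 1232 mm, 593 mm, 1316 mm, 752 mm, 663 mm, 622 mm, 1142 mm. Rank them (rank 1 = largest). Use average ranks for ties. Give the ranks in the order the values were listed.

Sorted (descending): 1316, 1232, 1142, 911, 752, 663, 622, 593, 593
The 2 values of 593 occupy positions 8–9 → average rank (8+9)/2 = 8.5.

4, 8.5, 2, 8.5, 1, 5, 6, 7, 3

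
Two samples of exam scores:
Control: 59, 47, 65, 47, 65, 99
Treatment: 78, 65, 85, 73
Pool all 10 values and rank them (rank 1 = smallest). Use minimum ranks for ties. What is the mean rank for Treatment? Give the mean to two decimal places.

Sorted (ascending): 47, 47, 59, 65, 65, 65, 73, 78, 85, 99
The 2 values of 47 occupy positions 1–2 → each gets rank 1.
The 3 values of 65 occupy positions 4–6 → each gets rank 4.
Treatment values → pooled ranks: 78→8, 65→4, 85→9, 73→7
Mean rank = (8 + 4 + 9 + 7) / 4 = 7.00

7.00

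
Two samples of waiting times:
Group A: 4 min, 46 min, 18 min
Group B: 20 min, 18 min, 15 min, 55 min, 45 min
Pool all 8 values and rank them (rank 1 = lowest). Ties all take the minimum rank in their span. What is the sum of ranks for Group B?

Sorted (ascending): 4, 15, 18, 18, 20, 45, 46, 55
The 2 values of 18 occupy positions 3–4 → each gets rank 3.
Group B values → pooled ranks: 20→5, 18→3, 15→2, 55→8, 45→6
Rank sum = 5 + 3 + 2 + 8 + 6 = 24

24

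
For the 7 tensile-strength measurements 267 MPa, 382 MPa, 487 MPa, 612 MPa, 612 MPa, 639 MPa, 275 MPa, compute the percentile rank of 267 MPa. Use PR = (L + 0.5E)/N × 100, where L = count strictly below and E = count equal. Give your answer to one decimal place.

7.1

N = 7.
Strictly below 267: 0. Equal to 267: 1.
PR = (0 + 0.5·1)/7 × 100 = 7.1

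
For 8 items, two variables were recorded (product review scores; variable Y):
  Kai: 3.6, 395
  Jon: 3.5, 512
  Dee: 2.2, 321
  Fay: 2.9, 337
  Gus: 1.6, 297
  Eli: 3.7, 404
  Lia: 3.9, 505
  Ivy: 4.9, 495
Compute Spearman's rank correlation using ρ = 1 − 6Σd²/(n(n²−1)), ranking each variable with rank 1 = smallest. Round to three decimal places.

0.738

Ranks of variable 1: 5, 4, 2, 3, 1, 6, 7, 8
Ranks of variable 2: 4, 8, 2, 3, 1, 5, 7, 6
d = r₁ − r₂: 1, -4, 0, 0, 0, 1, 0, 2
d²: 1, 16, 0, 0, 0, 1, 0, 4; Σd² = 22
ρ = 1 − 6·22/(8·63) = 1 − 132/504 = 0.738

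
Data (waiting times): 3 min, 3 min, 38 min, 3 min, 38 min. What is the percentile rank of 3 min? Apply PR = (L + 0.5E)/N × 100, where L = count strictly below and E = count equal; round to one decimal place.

N = 5.
Strictly below 3: 0. Equal to 3: 3.
PR = (0 + 0.5·3)/5 × 100 = 30.0

30.0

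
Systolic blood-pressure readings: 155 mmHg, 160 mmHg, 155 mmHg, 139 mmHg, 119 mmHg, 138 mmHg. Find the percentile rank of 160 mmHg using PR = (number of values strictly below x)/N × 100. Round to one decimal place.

83.3

N = 6.
Strictly below 160: 5. Equal to 160: 1.
PR = 5/6 × 100 = 83.3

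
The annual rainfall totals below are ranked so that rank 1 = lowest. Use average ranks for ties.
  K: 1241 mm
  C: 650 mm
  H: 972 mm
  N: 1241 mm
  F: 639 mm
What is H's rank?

3

Sorted (ascending): 639, 650, 972, 1241, 1241
The 2 values of 1241 occupy positions 4–5 → average rank (4+5)/2 = 4.5.
H has value 972 mm → rank 3.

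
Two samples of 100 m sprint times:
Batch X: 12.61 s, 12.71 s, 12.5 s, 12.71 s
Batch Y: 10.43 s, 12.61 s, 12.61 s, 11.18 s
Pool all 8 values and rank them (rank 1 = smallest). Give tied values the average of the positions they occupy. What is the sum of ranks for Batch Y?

13

Sorted (ascending): 10.43, 11.18, 12.5, 12.61, 12.61, 12.61, 12.71, 12.71
The 3 values of 12.61 occupy positions 4–6 → average rank 5.
The 2 values of 12.71 occupy positions 7–8 → average rank (7+8)/2 = 7.5.
Batch Y values → pooled ranks: 10.43→1, 12.61→5, 12.61→5, 11.18→2
Rank sum = 1 + 5 + 5 + 2 = 13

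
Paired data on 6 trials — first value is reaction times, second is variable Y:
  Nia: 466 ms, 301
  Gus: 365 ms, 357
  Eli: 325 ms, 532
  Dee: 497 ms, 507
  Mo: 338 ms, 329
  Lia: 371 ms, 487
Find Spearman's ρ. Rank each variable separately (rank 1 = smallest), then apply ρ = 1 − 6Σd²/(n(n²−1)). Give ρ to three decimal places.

Ranks of variable 1: 5, 3, 1, 6, 2, 4
Ranks of variable 2: 1, 3, 6, 5, 2, 4
d = r₁ − r₂: 4, 0, -5, 1, 0, 0
d²: 16, 0, 25, 1, 0, 0; Σd² = 42
ρ = 1 − 6·42/(6·35) = 1 − 252/210 = -0.200

-0.200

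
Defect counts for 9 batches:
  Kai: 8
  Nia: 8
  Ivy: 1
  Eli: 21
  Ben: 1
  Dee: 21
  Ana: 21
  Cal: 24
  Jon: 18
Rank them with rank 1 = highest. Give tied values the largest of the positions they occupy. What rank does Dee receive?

4

Sorted (descending): 24, 21, 21, 21, 18, 8, 8, 1, 1
The 3 values of 21 occupy positions 2–4 → each gets rank 4.
The 2 values of 8 occupy positions 6–7 → each gets rank 7.
The 2 values of 1 occupy positions 8–9 → each gets rank 9.
Dee has value 21 → rank 4.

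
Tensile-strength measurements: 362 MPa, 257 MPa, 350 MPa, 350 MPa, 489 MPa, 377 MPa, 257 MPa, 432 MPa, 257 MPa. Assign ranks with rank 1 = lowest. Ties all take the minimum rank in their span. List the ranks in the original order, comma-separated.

Sorted (ascending): 257, 257, 257, 350, 350, 362, 377, 432, 489
The 3 values of 257 occupy positions 1–3 → each gets rank 1.
The 2 values of 350 occupy positions 4–5 → each gets rank 4.

6, 1, 4, 4, 9, 7, 1, 8, 1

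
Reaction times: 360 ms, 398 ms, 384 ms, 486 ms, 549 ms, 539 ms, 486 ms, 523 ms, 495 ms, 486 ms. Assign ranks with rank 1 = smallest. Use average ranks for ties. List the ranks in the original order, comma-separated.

1, 3, 2, 5, 10, 9, 5, 8, 7, 5

Sorted (ascending): 360, 384, 398, 486, 486, 486, 495, 523, 539, 549
The 3 values of 486 occupy positions 4–6 → average rank 5.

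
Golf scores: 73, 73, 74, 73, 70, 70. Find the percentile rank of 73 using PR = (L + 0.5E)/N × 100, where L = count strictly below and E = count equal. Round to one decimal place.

N = 6.
Strictly below 73: 2. Equal to 73: 3.
PR = (2 + 0.5·3)/6 × 100 = 58.3

58.3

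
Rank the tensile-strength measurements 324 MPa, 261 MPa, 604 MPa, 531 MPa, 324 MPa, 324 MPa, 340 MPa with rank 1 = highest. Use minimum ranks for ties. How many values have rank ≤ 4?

6

Sorted (descending): 604, 531, 340, 324, 324, 324, 261
The 3 values of 324 occupy positions 4–6 → each gets rank 4.
Ranks ≤ 4: {1, 2, 3, 4, 4, 4} → 6 values.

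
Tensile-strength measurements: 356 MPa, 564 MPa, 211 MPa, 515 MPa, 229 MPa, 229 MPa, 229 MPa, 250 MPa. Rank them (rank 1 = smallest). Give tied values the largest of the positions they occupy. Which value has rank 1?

211

Sorted (ascending): 211, 229, 229, 229, 250, 356, 515, 564
The 3 values of 229 occupy positions 2–4 → each gets rank 4.
Rank 1 → value 211.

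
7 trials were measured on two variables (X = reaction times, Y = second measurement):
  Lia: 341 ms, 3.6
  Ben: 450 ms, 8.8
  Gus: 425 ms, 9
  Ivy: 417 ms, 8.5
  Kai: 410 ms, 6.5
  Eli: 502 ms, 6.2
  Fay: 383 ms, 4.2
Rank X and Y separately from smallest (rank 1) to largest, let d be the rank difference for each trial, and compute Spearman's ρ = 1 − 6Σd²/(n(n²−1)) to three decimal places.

0.607

Ranks of variable 1: 1, 6, 5, 4, 3, 7, 2
Ranks of variable 2: 1, 6, 7, 5, 4, 3, 2
d = r₁ − r₂: 0, 0, -2, -1, -1, 4, 0
d²: 0, 0, 4, 1, 1, 16, 0; Σd² = 22
ρ = 1 − 6·22/(7·48) = 1 − 132/336 = 0.607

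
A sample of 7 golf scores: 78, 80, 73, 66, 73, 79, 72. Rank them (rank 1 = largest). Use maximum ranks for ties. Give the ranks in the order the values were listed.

Sorted (descending): 80, 79, 78, 73, 73, 72, 66
The 2 values of 73 occupy positions 4–5 → each gets rank 5.

3, 1, 5, 7, 5, 2, 6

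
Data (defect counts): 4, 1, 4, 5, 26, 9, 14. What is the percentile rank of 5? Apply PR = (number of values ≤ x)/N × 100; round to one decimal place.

N = 7.
Strictly below 5: 3. Equal to 5: 1.
PR = 4/7 × 100 = 57.1

57.1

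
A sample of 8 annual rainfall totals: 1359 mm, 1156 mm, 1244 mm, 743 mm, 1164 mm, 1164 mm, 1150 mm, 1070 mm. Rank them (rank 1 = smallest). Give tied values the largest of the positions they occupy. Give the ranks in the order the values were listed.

8, 4, 7, 1, 6, 6, 3, 2

Sorted (ascending): 743, 1070, 1150, 1156, 1164, 1164, 1244, 1359
The 2 values of 1164 occupy positions 5–6 → each gets rank 6.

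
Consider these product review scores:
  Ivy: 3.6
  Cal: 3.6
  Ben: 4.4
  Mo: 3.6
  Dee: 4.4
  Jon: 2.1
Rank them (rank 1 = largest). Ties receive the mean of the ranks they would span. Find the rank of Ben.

1.5

Sorted (descending): 4.4, 4.4, 3.6, 3.6, 3.6, 2.1
The 2 values of 4.4 occupy positions 1–2 → average rank (1+2)/2 = 1.5.
The 3 values of 3.6 occupy positions 3–5 → average rank 4.
Ben has value 4.4 → rank 1.5.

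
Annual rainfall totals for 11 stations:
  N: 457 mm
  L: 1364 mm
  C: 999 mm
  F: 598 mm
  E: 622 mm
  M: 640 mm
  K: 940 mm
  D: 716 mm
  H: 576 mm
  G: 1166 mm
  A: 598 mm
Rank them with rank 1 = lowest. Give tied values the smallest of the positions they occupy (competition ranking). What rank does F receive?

3

Sorted (ascending): 457, 576, 598, 598, 622, 640, 716, 940, 999, 1166, 1364
The 2 values of 598 occupy positions 3–4 → each gets rank 3.
F has value 598 mm → rank 3.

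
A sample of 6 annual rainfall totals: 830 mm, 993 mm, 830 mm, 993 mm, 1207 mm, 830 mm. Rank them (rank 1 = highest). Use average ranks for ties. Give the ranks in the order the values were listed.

Sorted (descending): 1207, 993, 993, 830, 830, 830
The 2 values of 993 occupy positions 2–3 → average rank (2+3)/2 = 2.5.
The 3 values of 830 occupy positions 4–6 → average rank 5.

5, 2.5, 5, 2.5, 1, 5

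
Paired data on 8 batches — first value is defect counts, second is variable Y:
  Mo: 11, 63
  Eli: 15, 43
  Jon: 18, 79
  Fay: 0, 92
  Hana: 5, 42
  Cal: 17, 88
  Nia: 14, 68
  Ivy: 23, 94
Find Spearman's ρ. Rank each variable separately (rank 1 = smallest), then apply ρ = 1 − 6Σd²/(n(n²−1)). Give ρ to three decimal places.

0.405

Ranks of variable 1: 3, 5, 7, 1, 2, 6, 4, 8
Ranks of variable 2: 3, 2, 5, 7, 1, 6, 4, 8
d = r₁ − r₂: 0, 3, 2, -6, 1, 0, 0, 0
d²: 0, 9, 4, 36, 1, 0, 0, 0; Σd² = 50
ρ = 1 − 6·50/(8·63) = 1 − 300/504 = 0.405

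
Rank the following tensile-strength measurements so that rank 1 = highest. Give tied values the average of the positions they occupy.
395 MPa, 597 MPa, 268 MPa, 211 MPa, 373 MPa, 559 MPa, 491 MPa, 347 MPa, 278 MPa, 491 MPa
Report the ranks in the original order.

Sorted (descending): 597, 559, 491, 491, 395, 373, 347, 278, 268, 211
The 2 values of 491 occupy positions 3–4 → average rank (3+4)/2 = 3.5.

5, 1, 9, 10, 6, 2, 3.5, 7, 8, 3.5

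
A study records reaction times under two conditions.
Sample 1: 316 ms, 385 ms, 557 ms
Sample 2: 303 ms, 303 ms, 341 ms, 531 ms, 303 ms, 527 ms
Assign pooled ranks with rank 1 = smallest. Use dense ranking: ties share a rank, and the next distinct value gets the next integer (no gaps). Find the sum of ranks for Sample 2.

17

Sorted (ascending): 303, 303, 303, 316, 341, 385, 527, 531, 557
The 3 values of 303 share dense rank 1.
Remaining distinct values take the next consecutive integers.
Sample 2 values → pooled ranks: 303→1, 303→1, 341→3, 531→6, 303→1, 527→5
Rank sum = 1 + 1 + 3 + 6 + 1 + 5 = 17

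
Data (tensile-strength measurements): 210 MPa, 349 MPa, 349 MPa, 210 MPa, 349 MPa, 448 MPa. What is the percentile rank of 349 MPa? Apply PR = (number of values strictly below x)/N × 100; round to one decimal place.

N = 6.
Strictly below 349: 2. Equal to 349: 3.
PR = 2/6 × 100 = 33.3

33.3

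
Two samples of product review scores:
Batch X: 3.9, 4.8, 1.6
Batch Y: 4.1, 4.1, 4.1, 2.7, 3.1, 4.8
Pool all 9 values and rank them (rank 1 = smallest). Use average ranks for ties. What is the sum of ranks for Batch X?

13.5

Sorted (ascending): 1.6, 2.7, 3.1, 3.9, 4.1, 4.1, 4.1, 4.8, 4.8
The 3 values of 4.1 occupy positions 5–7 → average rank 6.
The 2 values of 4.8 occupy positions 8–9 → average rank (8+9)/2 = 8.5.
Batch X values → pooled ranks: 3.9→4, 4.8→8.5, 1.6→1
Rank sum = 4 + 8.5 + 1 = 13.5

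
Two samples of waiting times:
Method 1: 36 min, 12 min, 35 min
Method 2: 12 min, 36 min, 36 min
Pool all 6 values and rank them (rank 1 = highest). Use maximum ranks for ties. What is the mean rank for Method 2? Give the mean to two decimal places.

4.00

Sorted (descending): 36, 36, 36, 35, 12, 12
The 3 values of 36 occupy positions 1–3 → each gets rank 3.
The 2 values of 12 occupy positions 5–6 → each gets rank 6.
Method 2 values → pooled ranks: 12→6, 36→3, 36→3
Mean rank = (6 + 3 + 3) / 3 = 4.00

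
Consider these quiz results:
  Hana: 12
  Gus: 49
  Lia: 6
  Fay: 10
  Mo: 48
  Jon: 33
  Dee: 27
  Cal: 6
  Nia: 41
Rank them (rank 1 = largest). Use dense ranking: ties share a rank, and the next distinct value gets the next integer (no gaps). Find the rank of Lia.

Sorted (descending): 49, 48, 41, 33, 27, 12, 10, 6, 6
The 2 values of 6 share dense rank 8.
Remaining distinct values take the next consecutive integers.
Lia has value 6 → rank 8.

8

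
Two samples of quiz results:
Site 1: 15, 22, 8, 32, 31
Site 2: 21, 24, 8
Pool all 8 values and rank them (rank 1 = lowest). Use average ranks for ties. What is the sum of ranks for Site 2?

Sorted (ascending): 8, 8, 15, 21, 22, 24, 31, 32
The 2 values of 8 occupy positions 1–2 → average rank (1+2)/2 = 1.5.
Site 2 values → pooled ranks: 21→4, 24→6, 8→1.5
Rank sum = 4 + 6 + 1.5 = 11.5

11.5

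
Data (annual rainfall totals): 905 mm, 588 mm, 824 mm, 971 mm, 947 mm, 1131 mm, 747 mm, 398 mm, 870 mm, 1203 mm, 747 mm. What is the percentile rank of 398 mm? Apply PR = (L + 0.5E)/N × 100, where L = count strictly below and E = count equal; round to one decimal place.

N = 11.
Strictly below 398: 0. Equal to 398: 1.
PR = (0 + 0.5·1)/11 × 100 = 4.5

4.5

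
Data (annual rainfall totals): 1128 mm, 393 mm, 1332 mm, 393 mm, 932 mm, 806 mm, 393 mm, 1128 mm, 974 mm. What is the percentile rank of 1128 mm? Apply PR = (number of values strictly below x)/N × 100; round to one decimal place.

N = 9.
Strictly below 1128: 6. Equal to 1128: 2.
PR = 6/9 × 100 = 66.7

66.7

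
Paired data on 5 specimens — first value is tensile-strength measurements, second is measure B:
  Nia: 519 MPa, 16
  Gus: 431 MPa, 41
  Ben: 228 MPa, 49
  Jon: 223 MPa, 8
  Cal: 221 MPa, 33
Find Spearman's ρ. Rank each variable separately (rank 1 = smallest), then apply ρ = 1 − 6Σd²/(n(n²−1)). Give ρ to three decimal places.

0.100

Ranks of variable 1: 5, 4, 3, 2, 1
Ranks of variable 2: 2, 4, 5, 1, 3
d = r₁ − r₂: 3, 0, -2, 1, -2
d²: 9, 0, 4, 1, 4; Σd² = 18
ρ = 1 − 6·18/(5·24) = 1 − 108/120 = 0.100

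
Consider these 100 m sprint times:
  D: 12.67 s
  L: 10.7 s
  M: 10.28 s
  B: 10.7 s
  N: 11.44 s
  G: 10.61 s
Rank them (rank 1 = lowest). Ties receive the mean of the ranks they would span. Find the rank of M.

1

Sorted (ascending): 10.28, 10.61, 10.7, 10.7, 11.44, 12.67
The 2 values of 10.7 occupy positions 3–4 → average rank (3+4)/2 = 3.5.
M has value 10.28 s → rank 1.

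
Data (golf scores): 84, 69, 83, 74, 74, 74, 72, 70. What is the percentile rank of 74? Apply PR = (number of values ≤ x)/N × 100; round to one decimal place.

75.0

N = 8.
Strictly below 74: 3. Equal to 74: 3.
PR = 6/8 × 100 = 75.0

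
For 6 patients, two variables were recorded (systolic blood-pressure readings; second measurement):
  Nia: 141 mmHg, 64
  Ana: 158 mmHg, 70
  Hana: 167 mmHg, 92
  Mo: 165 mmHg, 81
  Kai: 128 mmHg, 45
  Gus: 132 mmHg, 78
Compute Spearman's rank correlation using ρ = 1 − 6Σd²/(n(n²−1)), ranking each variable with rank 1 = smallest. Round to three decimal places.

0.829

Ranks of variable 1: 3, 4, 6, 5, 1, 2
Ranks of variable 2: 2, 3, 6, 5, 1, 4
d = r₁ − r₂: 1, 1, 0, 0, 0, -2
d²: 1, 1, 0, 0, 0, 4; Σd² = 6
ρ = 1 − 6·6/(6·35) = 1 − 36/210 = 0.829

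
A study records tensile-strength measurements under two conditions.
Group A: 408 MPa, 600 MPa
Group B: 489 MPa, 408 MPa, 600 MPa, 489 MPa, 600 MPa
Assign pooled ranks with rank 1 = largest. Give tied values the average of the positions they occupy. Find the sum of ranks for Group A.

8.5

Sorted (descending): 600, 600, 600, 489, 489, 408, 408
The 3 values of 600 occupy positions 1–3 → average rank 2.
The 2 values of 489 occupy positions 4–5 → average rank (4+5)/2 = 4.5.
The 2 values of 408 occupy positions 6–7 → average rank (6+7)/2 = 6.5.
Group A values → pooled ranks: 408→6.5, 600→2
Rank sum = 6.5 + 2 = 8.5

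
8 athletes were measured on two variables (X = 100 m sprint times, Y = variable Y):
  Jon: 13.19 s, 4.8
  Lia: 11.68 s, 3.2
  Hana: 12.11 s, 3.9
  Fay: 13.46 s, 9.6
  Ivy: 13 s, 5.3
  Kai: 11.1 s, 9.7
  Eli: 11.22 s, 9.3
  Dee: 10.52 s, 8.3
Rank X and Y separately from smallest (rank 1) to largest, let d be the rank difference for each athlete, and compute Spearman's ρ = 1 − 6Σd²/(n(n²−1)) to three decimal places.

-0.190

Ranks of variable 1: 7, 4, 5, 8, 6, 2, 3, 1
Ranks of variable 2: 3, 1, 2, 7, 4, 8, 6, 5
d = r₁ − r₂: 4, 3, 3, 1, 2, -6, -3, -4
d²: 16, 9, 9, 1, 4, 36, 9, 16; Σd² = 100
ρ = 1 − 6·100/(8·63) = 1 − 600/504 = -0.190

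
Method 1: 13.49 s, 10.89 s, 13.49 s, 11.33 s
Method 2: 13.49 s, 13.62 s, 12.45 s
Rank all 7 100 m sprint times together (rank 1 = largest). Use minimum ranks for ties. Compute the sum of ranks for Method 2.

8

Sorted (descending): 13.62, 13.49, 13.49, 13.49, 12.45, 11.33, 10.89
The 3 values of 13.49 occupy positions 2–4 → each gets rank 2.
Method 2 values → pooled ranks: 13.49→2, 13.62→1, 12.45→5
Rank sum = 2 + 1 + 5 = 8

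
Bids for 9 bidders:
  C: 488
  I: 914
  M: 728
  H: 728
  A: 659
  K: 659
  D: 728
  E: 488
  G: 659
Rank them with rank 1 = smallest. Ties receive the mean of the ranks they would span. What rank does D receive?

Sorted (ascending): 488, 488, 659, 659, 659, 728, 728, 728, 914
The 2 values of 488 occupy positions 1–2 → average rank (1+2)/2 = 1.5.
The 3 values of 659 occupy positions 3–5 → average rank 4.
The 3 values of 728 occupy positions 6–8 → average rank 7.
D has value 728 → rank 7.

7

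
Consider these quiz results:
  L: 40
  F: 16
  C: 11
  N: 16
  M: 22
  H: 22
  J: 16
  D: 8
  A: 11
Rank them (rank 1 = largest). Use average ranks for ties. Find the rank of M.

Sorted (descending): 40, 22, 22, 16, 16, 16, 11, 11, 8
The 2 values of 22 occupy positions 2–3 → average rank (2+3)/2 = 2.5.
The 3 values of 16 occupy positions 4–6 → average rank 5.
The 2 values of 11 occupy positions 7–8 → average rank (7+8)/2 = 7.5.
M has value 22 → rank 2.5.

2.5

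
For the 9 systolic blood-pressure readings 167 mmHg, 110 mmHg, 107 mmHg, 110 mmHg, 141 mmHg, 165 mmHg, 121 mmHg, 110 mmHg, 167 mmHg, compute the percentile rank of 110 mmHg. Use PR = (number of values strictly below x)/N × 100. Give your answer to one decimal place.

N = 9.
Strictly below 110: 1. Equal to 110: 3.
PR = 1/9 × 100 = 11.1

11.1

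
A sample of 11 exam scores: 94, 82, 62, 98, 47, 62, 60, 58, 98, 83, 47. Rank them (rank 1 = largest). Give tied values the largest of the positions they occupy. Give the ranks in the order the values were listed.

Sorted (descending): 98, 98, 94, 83, 82, 62, 62, 60, 58, 47, 47
The 2 values of 98 occupy positions 1–2 → each gets rank 2.
The 2 values of 62 occupy positions 6–7 → each gets rank 7.
The 2 values of 47 occupy positions 10–11 → each gets rank 11.

3, 5, 7, 2, 11, 7, 8, 9, 2, 4, 11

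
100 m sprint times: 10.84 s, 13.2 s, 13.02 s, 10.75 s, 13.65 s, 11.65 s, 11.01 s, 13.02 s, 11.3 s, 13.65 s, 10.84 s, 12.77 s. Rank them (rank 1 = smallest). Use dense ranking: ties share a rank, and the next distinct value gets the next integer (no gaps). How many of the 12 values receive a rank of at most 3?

Sorted (ascending): 10.75, 10.84, 10.84, 11.01, 11.3, 11.65, 12.77, 13.02, 13.02, 13.2, 13.65, 13.65
The 2 values of 10.84 share dense rank 2.
The 2 values of 13.02 share dense rank 7.
The 2 values of 13.65 share dense rank 9.
Remaining distinct values take the next consecutive integers.
Ranks ≤ 3: {1, 2, 2, 3} → 4 values.

4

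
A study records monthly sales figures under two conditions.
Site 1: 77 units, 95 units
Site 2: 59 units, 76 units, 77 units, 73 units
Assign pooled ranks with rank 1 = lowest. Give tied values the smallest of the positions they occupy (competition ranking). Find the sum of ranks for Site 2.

10

Sorted (ascending): 59, 73, 76, 77, 77, 95
The 2 values of 77 occupy positions 4–5 → each gets rank 4.
Site 2 values → pooled ranks: 59→1, 76→3, 77→4, 73→2
Rank sum = 1 + 3 + 4 + 2 = 10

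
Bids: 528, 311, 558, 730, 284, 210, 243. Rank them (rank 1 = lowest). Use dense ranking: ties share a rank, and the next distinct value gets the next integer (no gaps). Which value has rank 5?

528

Sorted (ascending): 210, 243, 284, 311, 528, 558, 730
No ties — each value takes its position as its rank.
Rank 5 → value 528.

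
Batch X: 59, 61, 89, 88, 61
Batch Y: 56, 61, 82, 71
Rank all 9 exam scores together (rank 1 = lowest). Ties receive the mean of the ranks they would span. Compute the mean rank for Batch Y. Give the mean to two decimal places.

Sorted (ascending): 56, 59, 61, 61, 61, 71, 82, 88, 89
The 3 values of 61 occupy positions 3–5 → average rank 4.
Batch Y values → pooled ranks: 56→1, 61→4, 82→7, 71→6
Mean rank = (1 + 4 + 7 + 6) / 4 = 4.50

4.50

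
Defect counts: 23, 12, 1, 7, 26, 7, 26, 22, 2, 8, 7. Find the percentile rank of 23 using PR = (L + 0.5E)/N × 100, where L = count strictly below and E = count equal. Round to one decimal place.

77.3

N = 11.
Strictly below 23: 8. Equal to 23: 1.
PR = (8 + 0.5·1)/11 × 100 = 77.3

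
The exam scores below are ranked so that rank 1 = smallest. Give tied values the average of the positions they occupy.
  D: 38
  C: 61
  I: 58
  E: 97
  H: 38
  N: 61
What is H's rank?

1.5

Sorted (ascending): 38, 38, 58, 61, 61, 97
The 2 values of 38 occupy positions 1–2 → average rank (1+2)/2 = 1.5.
The 2 values of 61 occupy positions 4–5 → average rank (4+5)/2 = 4.5.
H has value 38 → rank 1.5.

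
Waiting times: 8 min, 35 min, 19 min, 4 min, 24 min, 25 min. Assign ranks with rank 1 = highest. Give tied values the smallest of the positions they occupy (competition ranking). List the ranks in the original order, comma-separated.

Sorted (descending): 35, 25, 24, 19, 8, 4
No ties — each value takes its position as its rank.

5, 1, 4, 6, 3, 2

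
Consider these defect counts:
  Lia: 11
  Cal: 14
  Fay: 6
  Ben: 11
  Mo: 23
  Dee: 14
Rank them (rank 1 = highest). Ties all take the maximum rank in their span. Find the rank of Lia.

Sorted (descending): 23, 14, 14, 11, 11, 6
The 2 values of 14 occupy positions 2–3 → each gets rank 3.
The 2 values of 11 occupy positions 4–5 → each gets rank 5.
Lia has value 11 → rank 5.

5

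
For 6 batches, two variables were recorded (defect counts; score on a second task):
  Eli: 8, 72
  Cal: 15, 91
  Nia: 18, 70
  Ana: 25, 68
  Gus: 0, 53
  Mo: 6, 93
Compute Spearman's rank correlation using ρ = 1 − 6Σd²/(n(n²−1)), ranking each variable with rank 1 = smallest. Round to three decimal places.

-0.086

Ranks of variable 1: 3, 4, 5, 6, 1, 2
Ranks of variable 2: 4, 5, 3, 2, 1, 6
d = r₁ − r₂: -1, -1, 2, 4, 0, -4
d²: 1, 1, 4, 16, 0, 16; Σd² = 38
ρ = 1 − 6·38/(6·35) = 1 − 228/210 = -0.086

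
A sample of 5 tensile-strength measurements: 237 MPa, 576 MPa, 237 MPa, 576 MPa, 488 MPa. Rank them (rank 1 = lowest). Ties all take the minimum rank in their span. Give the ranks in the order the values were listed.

1, 4, 1, 4, 3

Sorted (ascending): 237, 237, 488, 576, 576
The 2 values of 237 occupy positions 1–2 → each gets rank 1.
The 2 values of 576 occupy positions 4–5 → each gets rank 4.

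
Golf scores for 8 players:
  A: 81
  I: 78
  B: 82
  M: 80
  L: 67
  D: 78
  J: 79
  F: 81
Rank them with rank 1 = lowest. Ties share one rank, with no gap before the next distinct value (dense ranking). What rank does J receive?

Sorted (ascending): 67, 78, 78, 79, 80, 81, 81, 82
The 2 values of 78 share dense rank 2.
The 2 values of 81 share dense rank 5.
Remaining distinct values take the next consecutive integers.
J has value 79 → rank 3.

3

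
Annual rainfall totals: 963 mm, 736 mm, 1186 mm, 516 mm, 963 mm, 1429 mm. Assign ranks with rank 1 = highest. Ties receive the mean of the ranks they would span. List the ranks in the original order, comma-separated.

Sorted (descending): 1429, 1186, 963, 963, 736, 516
The 2 values of 963 occupy positions 3–4 → average rank (3+4)/2 = 3.5.

3.5, 5, 2, 6, 3.5, 1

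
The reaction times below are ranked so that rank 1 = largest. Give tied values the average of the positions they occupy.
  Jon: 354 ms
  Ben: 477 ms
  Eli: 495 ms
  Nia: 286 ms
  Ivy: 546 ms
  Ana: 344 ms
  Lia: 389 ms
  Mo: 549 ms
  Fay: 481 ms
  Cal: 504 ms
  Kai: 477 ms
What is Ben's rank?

Sorted (descending): 549, 546, 504, 495, 481, 477, 477, 389, 354, 344, 286
The 2 values of 477 occupy positions 6–7 → average rank (6+7)/2 = 6.5.
Ben has value 477 ms → rank 6.5.

6.5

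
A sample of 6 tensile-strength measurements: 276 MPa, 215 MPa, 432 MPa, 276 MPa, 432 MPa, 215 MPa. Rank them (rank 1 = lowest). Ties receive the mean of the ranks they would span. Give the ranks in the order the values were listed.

3.5, 1.5, 5.5, 3.5, 5.5, 1.5

Sorted (ascending): 215, 215, 276, 276, 432, 432
The 2 values of 215 occupy positions 1–2 → average rank (1+2)/2 = 1.5.
The 2 values of 276 occupy positions 3–4 → average rank (3+4)/2 = 3.5.
The 2 values of 432 occupy positions 5–6 → average rank (5+6)/2 = 5.5.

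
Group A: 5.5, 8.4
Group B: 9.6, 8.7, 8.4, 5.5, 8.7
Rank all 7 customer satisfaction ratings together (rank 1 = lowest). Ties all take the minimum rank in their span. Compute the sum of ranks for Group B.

Sorted (ascending): 5.5, 5.5, 8.4, 8.4, 8.7, 8.7, 9.6
The 2 values of 5.5 occupy positions 1–2 → each gets rank 1.
The 2 values of 8.4 occupy positions 3–4 → each gets rank 3.
The 2 values of 8.7 occupy positions 5–6 → each gets rank 5.
Group B values → pooled ranks: 9.6→7, 8.7→5, 8.4→3, 5.5→1, 8.7→5
Rank sum = 7 + 5 + 3 + 1 + 5 = 21

21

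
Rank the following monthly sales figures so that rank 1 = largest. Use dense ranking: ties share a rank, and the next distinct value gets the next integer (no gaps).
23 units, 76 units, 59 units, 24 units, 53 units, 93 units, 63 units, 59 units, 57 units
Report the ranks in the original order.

8, 2, 4, 7, 6, 1, 3, 4, 5

Sorted (descending): 93, 76, 63, 59, 59, 57, 53, 24, 23
The 2 values of 59 share dense rank 4.
Remaining distinct values take the next consecutive integers.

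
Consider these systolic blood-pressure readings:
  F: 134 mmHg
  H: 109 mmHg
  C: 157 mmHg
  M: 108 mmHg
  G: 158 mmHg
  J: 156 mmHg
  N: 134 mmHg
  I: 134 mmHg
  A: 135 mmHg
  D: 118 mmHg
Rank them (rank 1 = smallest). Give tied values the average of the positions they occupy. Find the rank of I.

Sorted (ascending): 108, 109, 118, 134, 134, 134, 135, 156, 157, 158
The 3 values of 134 occupy positions 4–6 → average rank 5.
I has value 134 mmHg → rank 5.

5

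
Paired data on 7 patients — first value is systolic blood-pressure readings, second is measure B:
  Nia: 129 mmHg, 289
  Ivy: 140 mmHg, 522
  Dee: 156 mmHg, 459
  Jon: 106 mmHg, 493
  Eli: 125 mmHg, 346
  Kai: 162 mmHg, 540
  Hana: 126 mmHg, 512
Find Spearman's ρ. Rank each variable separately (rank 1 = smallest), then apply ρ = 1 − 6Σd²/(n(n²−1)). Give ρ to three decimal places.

Ranks of variable 1: 4, 5, 6, 1, 2, 7, 3
Ranks of variable 2: 1, 6, 3, 4, 2, 7, 5
d = r₁ − r₂: 3, -1, 3, -3, 0, 0, -2
d²: 9, 1, 9, 9, 0, 0, 4; Σd² = 32
ρ = 1 − 6·32/(7·48) = 1 − 192/336 = 0.429

0.429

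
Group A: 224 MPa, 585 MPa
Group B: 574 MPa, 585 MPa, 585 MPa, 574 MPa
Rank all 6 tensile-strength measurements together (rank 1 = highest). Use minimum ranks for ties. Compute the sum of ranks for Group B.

10

Sorted (descending): 585, 585, 585, 574, 574, 224
The 3 values of 585 occupy positions 1–3 → each gets rank 1.
The 2 values of 574 occupy positions 4–5 → each gets rank 4.
Group B values → pooled ranks: 574→4, 585→1, 585→1, 574→4
Rank sum = 4 + 1 + 1 + 4 = 10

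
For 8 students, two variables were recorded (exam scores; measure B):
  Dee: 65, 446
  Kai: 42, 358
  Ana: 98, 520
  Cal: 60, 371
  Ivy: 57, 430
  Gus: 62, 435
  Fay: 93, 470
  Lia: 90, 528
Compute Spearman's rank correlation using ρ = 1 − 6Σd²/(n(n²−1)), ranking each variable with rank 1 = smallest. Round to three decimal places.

Ranks of variable 1: 5, 1, 8, 3, 2, 4, 7, 6
Ranks of variable 2: 5, 1, 7, 2, 3, 4, 6, 8
d = r₁ − r₂: 0, 0, 1, 1, -1, 0, 1, -2
d²: 0, 0, 1, 1, 1, 0, 1, 4; Σd² = 8
ρ = 1 − 6·8/(8·63) = 1 − 48/504 = 0.905

0.905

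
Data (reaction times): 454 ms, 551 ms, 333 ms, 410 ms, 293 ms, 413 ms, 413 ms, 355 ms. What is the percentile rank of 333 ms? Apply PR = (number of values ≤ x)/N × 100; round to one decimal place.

N = 8.
Strictly below 333: 1. Equal to 333: 1.
PR = 2/8 × 100 = 25.0

25.0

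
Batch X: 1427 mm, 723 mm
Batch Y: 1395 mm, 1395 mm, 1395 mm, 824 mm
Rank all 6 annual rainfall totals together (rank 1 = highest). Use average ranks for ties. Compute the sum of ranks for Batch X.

7

Sorted (descending): 1427, 1395, 1395, 1395, 824, 723
The 3 values of 1395 occupy positions 2–4 → average rank 3.
Batch X values → pooled ranks: 1427→1, 723→6
Rank sum = 1 + 6 = 7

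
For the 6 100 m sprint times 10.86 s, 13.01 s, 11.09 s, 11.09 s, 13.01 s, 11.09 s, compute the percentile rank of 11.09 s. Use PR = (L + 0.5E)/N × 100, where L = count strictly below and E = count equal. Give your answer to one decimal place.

41.7

N = 6.
Strictly below 11.09: 1. Equal to 11.09: 3.
PR = (1 + 0.5·3)/6 × 100 = 41.7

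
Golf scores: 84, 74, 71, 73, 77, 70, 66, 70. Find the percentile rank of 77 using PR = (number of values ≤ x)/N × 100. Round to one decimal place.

N = 8.
Strictly below 77: 6. Equal to 77: 1.
PR = 7/8 × 100 = 87.5

87.5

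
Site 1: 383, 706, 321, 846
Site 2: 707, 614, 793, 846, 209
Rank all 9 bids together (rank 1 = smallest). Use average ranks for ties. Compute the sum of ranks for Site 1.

18.5

Sorted (ascending): 209, 321, 383, 614, 706, 707, 793, 846, 846
The 2 values of 846 occupy positions 8–9 → average rank (8+9)/2 = 8.5.
Site 1 values → pooled ranks: 383→3, 706→5, 321→2, 846→8.5
Rank sum = 3 + 5 + 2 + 8.5 = 18.5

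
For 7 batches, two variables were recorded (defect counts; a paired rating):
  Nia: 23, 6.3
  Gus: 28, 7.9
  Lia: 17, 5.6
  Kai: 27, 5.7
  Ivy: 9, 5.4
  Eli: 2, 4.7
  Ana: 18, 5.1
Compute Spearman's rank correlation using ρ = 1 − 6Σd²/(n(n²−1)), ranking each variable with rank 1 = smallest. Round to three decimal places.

Ranks of variable 1: 5, 7, 3, 6, 2, 1, 4
Ranks of variable 2: 6, 7, 4, 5, 3, 1, 2
d = r₁ − r₂: -1, 0, -1, 1, -1, 0, 2
d²: 1, 0, 1, 1, 1, 0, 4; Σd² = 8
ρ = 1 − 6·8/(7·48) = 1 − 48/336 = 0.857

0.857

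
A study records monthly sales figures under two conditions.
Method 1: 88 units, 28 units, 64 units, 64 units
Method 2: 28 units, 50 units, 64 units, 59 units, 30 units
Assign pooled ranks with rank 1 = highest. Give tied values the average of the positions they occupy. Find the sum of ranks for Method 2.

29.5

Sorted (descending): 88, 64, 64, 64, 59, 50, 30, 28, 28
The 3 values of 64 occupy positions 2–4 → average rank 3.
The 2 values of 28 occupy positions 8–9 → average rank (8+9)/2 = 8.5.
Method 2 values → pooled ranks: 28→8.5, 50→6, 64→3, 59→5, 30→7
Rank sum = 8.5 + 6 + 3 + 5 + 7 = 29.5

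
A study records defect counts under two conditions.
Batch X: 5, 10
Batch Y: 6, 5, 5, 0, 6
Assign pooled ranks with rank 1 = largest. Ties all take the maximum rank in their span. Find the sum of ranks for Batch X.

Sorted (descending): 10, 6, 6, 5, 5, 5, 0
The 2 values of 6 occupy positions 2–3 → each gets rank 3.
The 3 values of 5 occupy positions 4–6 → each gets rank 6.
Batch X values → pooled ranks: 5→6, 10→1
Rank sum = 6 + 1 = 7

7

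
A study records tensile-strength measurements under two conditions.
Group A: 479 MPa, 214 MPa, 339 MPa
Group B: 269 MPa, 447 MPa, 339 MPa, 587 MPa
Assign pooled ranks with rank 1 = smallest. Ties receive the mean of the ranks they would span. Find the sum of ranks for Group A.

10.5

Sorted (ascending): 214, 269, 339, 339, 447, 479, 587
The 2 values of 339 occupy positions 3–4 → average rank (3+4)/2 = 3.5.
Group A values → pooled ranks: 479→6, 214→1, 339→3.5
Rank sum = 6 + 1 + 3.5 = 10.5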